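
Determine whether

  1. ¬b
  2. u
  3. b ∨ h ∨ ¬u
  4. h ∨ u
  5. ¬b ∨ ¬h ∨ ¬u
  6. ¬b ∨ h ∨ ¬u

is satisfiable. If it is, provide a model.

Unit clause (¬b) forces b = False.
Unit clause (u) forces u = True.
In (b ∨ h ∨ ¬u) only h is left, so h = True.
Check each clause:
  (¬b): ¬b holds.
  (u): u holds.
  (b ∨ h ∨ ¬u): h holds.
  (h ∨ u): h holds.
  (¬b ∨ ¬h ∨ ¬u): ¬b holds.
  (¬b ∨ h ∨ ¬u): ¬b holds.
All clauses satisfied.

h: True; b: False; u: True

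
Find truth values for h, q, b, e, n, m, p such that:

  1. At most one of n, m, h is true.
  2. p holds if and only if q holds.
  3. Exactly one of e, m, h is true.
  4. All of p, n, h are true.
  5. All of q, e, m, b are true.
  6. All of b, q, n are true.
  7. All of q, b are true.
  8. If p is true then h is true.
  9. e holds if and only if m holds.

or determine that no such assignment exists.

No satisfying assignment exists.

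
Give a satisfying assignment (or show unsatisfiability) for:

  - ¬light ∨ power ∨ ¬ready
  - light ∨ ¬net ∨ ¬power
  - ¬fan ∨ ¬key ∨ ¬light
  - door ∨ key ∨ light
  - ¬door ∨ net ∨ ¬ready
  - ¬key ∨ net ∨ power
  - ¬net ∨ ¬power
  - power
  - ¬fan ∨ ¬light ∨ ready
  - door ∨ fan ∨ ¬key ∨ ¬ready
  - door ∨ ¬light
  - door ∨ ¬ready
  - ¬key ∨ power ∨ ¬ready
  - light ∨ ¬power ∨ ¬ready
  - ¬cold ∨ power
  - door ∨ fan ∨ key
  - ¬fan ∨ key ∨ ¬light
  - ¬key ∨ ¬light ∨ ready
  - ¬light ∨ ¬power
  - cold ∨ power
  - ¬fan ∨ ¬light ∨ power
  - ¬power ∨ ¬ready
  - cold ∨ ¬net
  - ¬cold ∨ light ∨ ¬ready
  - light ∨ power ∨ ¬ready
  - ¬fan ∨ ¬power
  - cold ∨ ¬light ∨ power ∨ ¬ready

cold=T, key=T, net=F, power=T, light=F, ready=F, door=T, fan=F

Unit clause (power) forces power = True.
In (¬light ∨ ¬power) only ¬light is left, so light = False.
In (¬power ∨ ¬ready) only ¬ready is left, so ready = False.
In (¬fan ∨ ¬power) only ¬fan is left, so fan = False.
In (light ∨ ¬net ∨ ¬power) only ¬net is left, so net = False.
Set cold = True.
Set key = True.
Set door = True.
All clauses satisfied.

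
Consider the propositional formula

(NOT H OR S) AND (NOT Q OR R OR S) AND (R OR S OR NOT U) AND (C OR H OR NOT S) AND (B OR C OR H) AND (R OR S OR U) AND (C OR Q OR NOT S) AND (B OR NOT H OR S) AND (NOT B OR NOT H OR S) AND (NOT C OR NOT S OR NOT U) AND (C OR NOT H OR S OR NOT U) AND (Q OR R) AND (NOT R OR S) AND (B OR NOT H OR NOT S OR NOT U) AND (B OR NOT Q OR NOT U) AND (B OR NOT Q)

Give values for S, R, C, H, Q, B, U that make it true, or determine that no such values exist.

Try S = False:
  (NOT H OR S) forces H = False.
  (NOT R OR S) forces R = False.
  (NOT Q OR R OR S) forces Q = False.
  clause (Q OR R) is falsified — backtrack.
So S = True.
Set R = True.
Set C = False.
  then (C OR H OR NOT S) forces H = True.
  then (C OR Q OR NOT S) forces Q = True.
  then (B OR NOT Q) forces B = True.
Set U = True.
All clauses satisfied.

S = True, R = True, C = False, H = True, Q = True, B = True, U = True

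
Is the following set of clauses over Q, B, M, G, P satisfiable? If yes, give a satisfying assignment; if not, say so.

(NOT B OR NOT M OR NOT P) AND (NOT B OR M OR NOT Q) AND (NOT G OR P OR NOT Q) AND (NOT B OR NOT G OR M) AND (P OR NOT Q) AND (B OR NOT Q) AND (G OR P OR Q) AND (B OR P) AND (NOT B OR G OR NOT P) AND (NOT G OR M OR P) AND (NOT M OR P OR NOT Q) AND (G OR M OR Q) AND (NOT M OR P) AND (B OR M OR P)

Q = False, B = False, M = False, G = True, P = True

Try Q = True:
  (P OR NOT Q) forces P = True.
  (B OR NOT Q) forces B = True.
  (NOT B OR NOT M OR NOT P) forces M = False.
  clause (NOT B OR M OR NOT Q) is falsified — backtrack.
So Q = False.
Set B = False.
  then (B OR P) forces P = True.
Set M = False.
  then (G OR M OR Q) forces G = True.
All clauses satisfied.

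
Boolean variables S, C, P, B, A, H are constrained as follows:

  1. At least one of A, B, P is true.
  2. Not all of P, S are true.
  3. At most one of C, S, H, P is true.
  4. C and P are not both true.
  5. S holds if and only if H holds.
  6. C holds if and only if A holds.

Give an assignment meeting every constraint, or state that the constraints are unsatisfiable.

S = False, C = True, P = False, B = True, A = True, H = False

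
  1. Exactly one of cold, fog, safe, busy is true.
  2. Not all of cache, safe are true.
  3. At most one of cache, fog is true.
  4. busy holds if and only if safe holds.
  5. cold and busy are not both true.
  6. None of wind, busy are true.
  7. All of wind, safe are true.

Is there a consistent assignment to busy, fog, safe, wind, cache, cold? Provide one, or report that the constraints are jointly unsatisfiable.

Unsatisfiable — no assignment works.

Case wind = True:
  Constraint (6) is violated (wind=T) — contradiction.
Case wind = False:
  Constraint (7) is violated (wind=F) — contradiction.
Both cases fail — unsatisfiable.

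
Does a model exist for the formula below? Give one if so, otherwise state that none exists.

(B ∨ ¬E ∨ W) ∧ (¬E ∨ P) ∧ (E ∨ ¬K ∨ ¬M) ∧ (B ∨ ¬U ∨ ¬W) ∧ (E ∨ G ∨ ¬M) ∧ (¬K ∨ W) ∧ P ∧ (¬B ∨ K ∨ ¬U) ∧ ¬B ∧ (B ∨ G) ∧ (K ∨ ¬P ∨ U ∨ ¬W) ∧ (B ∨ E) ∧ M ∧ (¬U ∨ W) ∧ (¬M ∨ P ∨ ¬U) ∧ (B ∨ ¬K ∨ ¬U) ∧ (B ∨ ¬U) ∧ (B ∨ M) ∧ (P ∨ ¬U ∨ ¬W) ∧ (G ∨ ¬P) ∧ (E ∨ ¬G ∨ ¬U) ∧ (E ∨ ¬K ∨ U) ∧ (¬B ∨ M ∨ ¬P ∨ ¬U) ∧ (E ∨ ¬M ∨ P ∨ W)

W = True, M = True, K = True, B = False, P = True, E = True, U = False, G = True

Unit clause (P) forces P = True.
Unit clause (¬B) forces B = False.
In (B ∨ G) only G is left, so G = True.
In (B ∨ E) only E is left, so E = True.
Unit clause (M) forces M = True.
In (B ∨ ¬U) only ¬U is left, so U = False.
In (B ∨ ¬E ∨ W) only W is left, so W = True.
In (K ∨ ¬P ∨ U ∨ ¬W) only K is left, so K = True.
All clauses satisfied.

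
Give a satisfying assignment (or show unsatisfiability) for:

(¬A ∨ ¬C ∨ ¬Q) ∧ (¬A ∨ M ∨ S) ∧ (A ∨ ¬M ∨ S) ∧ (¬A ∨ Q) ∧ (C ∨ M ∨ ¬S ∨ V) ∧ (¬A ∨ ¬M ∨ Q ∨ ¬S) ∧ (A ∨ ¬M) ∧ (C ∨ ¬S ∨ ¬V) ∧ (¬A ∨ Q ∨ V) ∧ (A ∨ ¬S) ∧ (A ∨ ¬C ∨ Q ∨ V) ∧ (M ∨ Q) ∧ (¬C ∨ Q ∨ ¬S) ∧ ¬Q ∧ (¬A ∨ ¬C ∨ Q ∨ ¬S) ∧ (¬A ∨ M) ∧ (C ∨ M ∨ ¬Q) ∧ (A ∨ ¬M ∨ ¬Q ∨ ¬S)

Case Q = True:
  Clause (¬Q) is falsified — contradiction.
Case Q = False:
  (¬A ∨ Q) forces A = False.
  (A ∨ ¬M) forces M = False.
  Clause (M ∨ Q) is falsified — contradiction.
Both cases fail, so the formula is unsatisfiable.

Unsatisfiable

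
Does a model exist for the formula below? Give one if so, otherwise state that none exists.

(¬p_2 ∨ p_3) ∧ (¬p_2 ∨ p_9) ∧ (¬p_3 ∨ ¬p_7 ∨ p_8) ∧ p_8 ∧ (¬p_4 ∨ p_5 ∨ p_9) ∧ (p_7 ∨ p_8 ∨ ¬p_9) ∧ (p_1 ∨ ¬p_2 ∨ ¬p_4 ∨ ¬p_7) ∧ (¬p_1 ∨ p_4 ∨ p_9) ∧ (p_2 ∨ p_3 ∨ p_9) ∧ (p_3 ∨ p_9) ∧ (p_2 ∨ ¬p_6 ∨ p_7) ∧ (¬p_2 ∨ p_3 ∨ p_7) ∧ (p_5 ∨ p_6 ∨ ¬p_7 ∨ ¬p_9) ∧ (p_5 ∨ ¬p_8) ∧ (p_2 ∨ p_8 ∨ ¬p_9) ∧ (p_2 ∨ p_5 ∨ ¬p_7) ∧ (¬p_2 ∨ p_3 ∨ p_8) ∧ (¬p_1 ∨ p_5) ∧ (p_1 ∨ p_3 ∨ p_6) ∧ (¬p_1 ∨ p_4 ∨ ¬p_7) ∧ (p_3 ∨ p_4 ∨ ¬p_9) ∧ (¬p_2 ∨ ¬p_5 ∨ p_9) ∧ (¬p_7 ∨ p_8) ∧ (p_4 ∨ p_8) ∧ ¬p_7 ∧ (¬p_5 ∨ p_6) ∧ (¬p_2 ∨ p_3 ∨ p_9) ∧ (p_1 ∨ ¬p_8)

Unit clause (p_8) forces p_8 = True.
In (p_5 ∨ ¬p_8) only p_5 is left, so p_5 = True.
Unit clause (¬p_7) forces p_7 = False.
In (¬p_5 ∨ p_6) only p_6 is left, so p_6 = True.
In (p_1 ∨ ¬p_8) only p_1 is left, so p_1 = True.
In (p_2 ∨ ¬p_6 ∨ p_7) only p_2 is left, so p_2 = True.
In (¬p_2 ∨ p_3 ∨ p_7) only p_3 is left, so p_3 = True.
In (¬p_2 ∨ ¬p_5 ∨ p_9) only p_9 is left, so p_9 = True.
Set p_4 = False.
All clauses satisfied.

p_1 = True, p_2 = True, p_3 = True, p_4 = False, p_5 = True, p_6 = True, p_7 = False, p_8 = True, p_9 = True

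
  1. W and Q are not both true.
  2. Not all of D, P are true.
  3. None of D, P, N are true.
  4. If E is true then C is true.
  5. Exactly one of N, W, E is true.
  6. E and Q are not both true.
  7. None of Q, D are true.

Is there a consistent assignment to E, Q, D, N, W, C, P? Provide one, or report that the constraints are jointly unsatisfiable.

E=F; Q=F; D=F; N=F; W=T; C=F; P=F

  (1) W=T, Q=F — not both ✓
  (2) {D, P}: 0/2 true — not all ✓
  (3) {D, P, N}: 0 true — none ✓
  (4) E=F ⇒ C: vacuous ✓
  (5) {N, W, E}: 1 true — exactly one ✓
  (6) E=F, Q=F — not both ✓
  (7) {Q, D}: 0 true — none ✓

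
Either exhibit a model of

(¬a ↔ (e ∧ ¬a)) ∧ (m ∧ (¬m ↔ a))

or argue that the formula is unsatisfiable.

a = False; e = True; m = True

  ¬a ↔ (e ∧ ¬a) = True
    ¬a = True
    e ∧ ¬a = True
      ¬a = True
  m ∧ (¬m ↔ a) = True
    ¬m ↔ a = True
      ¬m = False
Both conjuncts True, so the formula holds.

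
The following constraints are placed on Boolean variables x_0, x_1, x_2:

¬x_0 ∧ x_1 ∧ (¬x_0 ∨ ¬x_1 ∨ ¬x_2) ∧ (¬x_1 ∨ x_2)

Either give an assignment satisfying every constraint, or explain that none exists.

Unit clause (¬x_0) forces x_0 = False.
Unit clause (x_1) forces x_1 = True.
In (¬x_1 ∨ x_2) only x_2 is left, so x_2 = True.
Check each clause:
  (¬x_0): ¬x_0 holds.
  (x_1): x_1 holds.
  (¬x_0 ∨ ¬x_1 ∨ ¬x_2): ¬x_0 holds.
  (¬x_1 ∨ x_2): x_2 holds.
All clauses satisfied.

x_0 = False; x_1 = True; x_2 = True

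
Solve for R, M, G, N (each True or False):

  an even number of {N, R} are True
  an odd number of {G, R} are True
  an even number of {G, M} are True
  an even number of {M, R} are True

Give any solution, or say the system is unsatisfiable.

Adding constraints 2, 3, 4 mod 2: every variable appears an even number of times on the left, so the left side is 0.
But the right sides sum to 1 (mod 2). 0 ≠ 1 — the system is inconsistent.

Unsatisfiable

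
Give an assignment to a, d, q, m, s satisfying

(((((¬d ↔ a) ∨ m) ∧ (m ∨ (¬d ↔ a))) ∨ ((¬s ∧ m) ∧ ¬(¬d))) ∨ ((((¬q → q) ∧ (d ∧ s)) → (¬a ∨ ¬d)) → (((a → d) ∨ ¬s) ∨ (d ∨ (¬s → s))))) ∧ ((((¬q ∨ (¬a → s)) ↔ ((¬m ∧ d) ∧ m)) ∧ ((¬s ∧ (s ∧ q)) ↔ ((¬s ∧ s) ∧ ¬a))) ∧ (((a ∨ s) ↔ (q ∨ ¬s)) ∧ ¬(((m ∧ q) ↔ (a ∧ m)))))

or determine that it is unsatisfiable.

UNSATISFIABLE

Case m = True: the formula simplifies to (¬((¬q ∨ (¬a → s))) ∧ ((¬s ∧ (s ∧ q)) ↔ ((¬s ∧ s) ∧ ¬a))) ∧ (((a ∨ s) ↔ (q ∨ ¬s)) ∧ ¬((q ↔ a))).
  s = True: the conjunct ¬((¬q ∨ (¬a → s))) becomes ¬((¬q ∨ True)) = False.
  s = False: simplifies to ¬((¬q ∨ a)) ∧ (a ∧ ¬((q ↔ a))).
    a = True: the conjunct ¬((¬q ∨ a)) becomes ¬((¬q ∨ True)) = False.
    a = False: the conjunct a is False.
Case m = False: the conjunct ¬(((m ∧ q) ↔ (a ∧ m))) becomes ¬((False ↔ False)) = False.
Both cases fail — unsatisfiable.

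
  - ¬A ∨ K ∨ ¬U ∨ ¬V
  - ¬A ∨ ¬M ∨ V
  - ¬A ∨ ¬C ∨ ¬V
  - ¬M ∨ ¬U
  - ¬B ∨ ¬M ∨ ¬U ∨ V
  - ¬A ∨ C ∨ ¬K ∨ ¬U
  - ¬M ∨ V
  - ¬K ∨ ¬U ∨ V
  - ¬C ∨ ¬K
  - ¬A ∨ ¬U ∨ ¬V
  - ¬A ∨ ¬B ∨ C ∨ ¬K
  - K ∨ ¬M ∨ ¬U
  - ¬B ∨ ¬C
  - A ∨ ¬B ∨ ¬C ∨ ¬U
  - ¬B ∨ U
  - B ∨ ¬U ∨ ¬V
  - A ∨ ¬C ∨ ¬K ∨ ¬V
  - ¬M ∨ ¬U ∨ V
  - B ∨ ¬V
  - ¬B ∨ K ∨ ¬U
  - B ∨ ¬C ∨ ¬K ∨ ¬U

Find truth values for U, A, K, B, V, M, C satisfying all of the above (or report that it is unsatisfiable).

U=F, A=F, K=F, B=F, V=F, M=F, C=T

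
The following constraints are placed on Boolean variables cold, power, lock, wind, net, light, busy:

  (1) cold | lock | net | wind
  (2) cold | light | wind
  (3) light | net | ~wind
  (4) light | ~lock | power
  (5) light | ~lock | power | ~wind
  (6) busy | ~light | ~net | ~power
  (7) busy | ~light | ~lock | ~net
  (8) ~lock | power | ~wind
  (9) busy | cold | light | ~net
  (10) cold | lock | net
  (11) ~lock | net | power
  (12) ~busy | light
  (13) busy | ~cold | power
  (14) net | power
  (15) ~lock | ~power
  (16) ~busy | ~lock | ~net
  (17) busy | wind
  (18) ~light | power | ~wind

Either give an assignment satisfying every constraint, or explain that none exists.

Set cold = False.
Set power = True.
  then (~lock | ~power) forces lock = False.
  then (cold | lock | net) forces net = True.
Set wind = False.
  then (cold | light | wind) forces light = True.
  then (busy | ~light | ~net | ~power) forces busy = True.
All clauses satisfied.

cold: False, power: True, lock: False, wind: False, net: True, light: True, busy: True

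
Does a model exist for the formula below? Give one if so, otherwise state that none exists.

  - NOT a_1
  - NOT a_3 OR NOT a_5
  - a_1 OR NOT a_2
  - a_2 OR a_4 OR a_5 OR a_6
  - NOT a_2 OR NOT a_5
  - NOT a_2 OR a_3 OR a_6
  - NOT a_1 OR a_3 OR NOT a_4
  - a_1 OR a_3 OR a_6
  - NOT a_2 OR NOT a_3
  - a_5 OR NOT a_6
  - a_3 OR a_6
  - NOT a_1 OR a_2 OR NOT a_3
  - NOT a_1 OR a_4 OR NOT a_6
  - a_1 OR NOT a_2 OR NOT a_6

a_1 = False, a_2 = False, a_3 = False, a_4 = True, a_5 = True, a_6 = True

Unit clause (NOT a_1) forces a_1 = False.
In (a_1 OR NOT a_2) only NOT a_2 is left, so a_2 = False.
Set a_3 = False.
  then (a_1 OR a_3 OR a_6) forces a_6 = True.
  then (a_5 OR NOT a_6) forces a_5 = True.
Set a_4 = True.
All clauses satisfied.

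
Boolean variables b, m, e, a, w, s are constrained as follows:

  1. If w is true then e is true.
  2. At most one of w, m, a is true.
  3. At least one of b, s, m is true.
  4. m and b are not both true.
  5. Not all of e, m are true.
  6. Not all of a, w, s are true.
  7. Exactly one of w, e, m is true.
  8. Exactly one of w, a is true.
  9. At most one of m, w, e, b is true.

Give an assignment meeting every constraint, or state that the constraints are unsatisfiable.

b = False; m = False; e = True; a = True; w = False; s = True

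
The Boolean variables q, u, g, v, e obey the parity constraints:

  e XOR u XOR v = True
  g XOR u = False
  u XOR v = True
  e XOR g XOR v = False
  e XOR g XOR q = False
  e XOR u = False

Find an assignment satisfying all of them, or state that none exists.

Adding constraints 1, 2, 4 mod 2: every variable appears an even number of times on the left, so the left side is 0.
But the right sides sum to 1 (mod 2). 0 ≠ 1 — the system is inconsistent.

The formula is unsatisfiable.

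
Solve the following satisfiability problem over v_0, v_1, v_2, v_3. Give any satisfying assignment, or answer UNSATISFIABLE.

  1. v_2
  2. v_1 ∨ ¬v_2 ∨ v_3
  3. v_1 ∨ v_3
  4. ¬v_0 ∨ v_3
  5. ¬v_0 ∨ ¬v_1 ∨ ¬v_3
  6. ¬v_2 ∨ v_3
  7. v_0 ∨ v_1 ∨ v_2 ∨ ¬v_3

Unit clause (v_2) forces v_2 = True.
In (¬v_2 ∨ v_3) only v_3 is left, so v_3 = True.
Set v_0 = False.
Set v_1 = True.
Check each clause:
  (v_2): v_2 holds.
  (v_1 ∨ ¬v_2 ∨ v_3): v_1 holds.
  (v_1 ∨ v_3): v_1 holds.
  (¬v_0 ∨ v_3): ¬v_0 holds.
  (¬v_0 ∨ ¬v_1 ∨ ¬v_3): ¬v_0 holds.
  (¬v_2 ∨ v_3): v_3 holds.
  (v_0 ∨ v_1 ∨ v_2 ∨ ¬v_3): v_1 holds.
All clauses satisfied.

v_0 = False; v_1 = True; v_2 = True; v_3 = True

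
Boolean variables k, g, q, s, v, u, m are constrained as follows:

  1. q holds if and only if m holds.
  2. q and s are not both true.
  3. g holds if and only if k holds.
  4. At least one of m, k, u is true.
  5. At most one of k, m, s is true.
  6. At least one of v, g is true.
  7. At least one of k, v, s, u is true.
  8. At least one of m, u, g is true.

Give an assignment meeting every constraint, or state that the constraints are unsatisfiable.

k=F, g=F, q=F, s=F, v=T, u=T, m=F

  (1) q=F, m=F — same ✓
  (2) q=F, s=F — not both ✓
  (3) g=F, k=F — same ✓
  (4) {m, k, u}: 1 true — at least one ✓
  (5) {k, m, s}: 0 true — at most one ✓
  (6) {v, g}: 1 true — at least one ✓
  (7) {k, v, s, u}: 2 true — at least one ✓
  (8) {m, u, g}: 1 true — at least one ✓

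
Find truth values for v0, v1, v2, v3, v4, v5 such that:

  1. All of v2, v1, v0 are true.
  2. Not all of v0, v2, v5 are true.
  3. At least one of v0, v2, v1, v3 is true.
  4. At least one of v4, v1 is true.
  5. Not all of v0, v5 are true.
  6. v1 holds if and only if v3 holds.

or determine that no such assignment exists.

v0 = True; v1 = True; v2 = True; v3 = True; v4 = False; v5 = False

  (1) {v2, v1, v0}: all 3 true ✓
  (2) {v0, v2, v5}: 2/3 true — not all ✓
  (3) {v0, v2, v1, v3}: 4 true — at least one ✓
  (4) {v4, v1}: 1 true — at least one ✓
  (5) {v0, v5}: 1/2 true — not all ✓
  (6) v1=T, v3=T — same ✓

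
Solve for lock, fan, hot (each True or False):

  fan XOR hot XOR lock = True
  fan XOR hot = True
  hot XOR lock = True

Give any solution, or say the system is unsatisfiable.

lock: False, fan: False, hot: True

fan XOR hot XOR lock = F XOR T XOR F = True ✓
fan XOR hot = F XOR T = True ✓
hot XOR lock = T XOR F = True ✓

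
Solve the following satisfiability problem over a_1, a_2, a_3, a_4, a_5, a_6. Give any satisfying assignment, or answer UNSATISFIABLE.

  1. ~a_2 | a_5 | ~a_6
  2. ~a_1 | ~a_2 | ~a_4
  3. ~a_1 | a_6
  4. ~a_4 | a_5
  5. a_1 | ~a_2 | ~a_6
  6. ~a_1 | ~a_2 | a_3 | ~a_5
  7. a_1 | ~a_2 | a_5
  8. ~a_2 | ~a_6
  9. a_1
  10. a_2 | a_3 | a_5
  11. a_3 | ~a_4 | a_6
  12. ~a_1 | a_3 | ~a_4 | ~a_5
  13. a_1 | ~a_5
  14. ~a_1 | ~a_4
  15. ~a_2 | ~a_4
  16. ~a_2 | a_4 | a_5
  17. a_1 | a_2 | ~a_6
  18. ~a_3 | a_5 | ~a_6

a_1 = True, a_2 = False, a_3 = False, a_4 = False, a_5 = True, a_6 = True

Unit clause (a_1) forces a_1 = True.
In (~a_1 | ~a_4) only ~a_4 is left, so a_4 = False.
In (~a_1 | a_6) only a_6 is left, so a_6 = True.
In (~a_2 | ~a_6) only ~a_2 is left, so a_2 = False.
Set a_3 = False.
  then (a_2 | a_3 | a_5) forces a_5 = True.
All clauses satisfied.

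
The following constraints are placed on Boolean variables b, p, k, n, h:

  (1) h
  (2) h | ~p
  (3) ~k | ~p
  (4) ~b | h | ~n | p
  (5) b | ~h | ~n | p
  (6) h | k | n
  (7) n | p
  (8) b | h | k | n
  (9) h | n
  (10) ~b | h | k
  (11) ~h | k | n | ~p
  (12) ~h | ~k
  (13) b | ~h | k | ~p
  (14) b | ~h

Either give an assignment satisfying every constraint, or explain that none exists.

b=T; p=F; k=F; n=T; h=T

Unit clause (h) forces h = True.
In (~h | ~k) only ~k is left, so k = False.
In (b | ~h) only b is left, so b = True.
Set p = False.
  then (n | p) forces n = True.
All clauses satisfied.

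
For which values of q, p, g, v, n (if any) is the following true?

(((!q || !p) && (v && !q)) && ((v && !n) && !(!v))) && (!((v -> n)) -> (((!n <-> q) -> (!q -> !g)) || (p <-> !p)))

q=F, p=T, g=F, v=T, n=F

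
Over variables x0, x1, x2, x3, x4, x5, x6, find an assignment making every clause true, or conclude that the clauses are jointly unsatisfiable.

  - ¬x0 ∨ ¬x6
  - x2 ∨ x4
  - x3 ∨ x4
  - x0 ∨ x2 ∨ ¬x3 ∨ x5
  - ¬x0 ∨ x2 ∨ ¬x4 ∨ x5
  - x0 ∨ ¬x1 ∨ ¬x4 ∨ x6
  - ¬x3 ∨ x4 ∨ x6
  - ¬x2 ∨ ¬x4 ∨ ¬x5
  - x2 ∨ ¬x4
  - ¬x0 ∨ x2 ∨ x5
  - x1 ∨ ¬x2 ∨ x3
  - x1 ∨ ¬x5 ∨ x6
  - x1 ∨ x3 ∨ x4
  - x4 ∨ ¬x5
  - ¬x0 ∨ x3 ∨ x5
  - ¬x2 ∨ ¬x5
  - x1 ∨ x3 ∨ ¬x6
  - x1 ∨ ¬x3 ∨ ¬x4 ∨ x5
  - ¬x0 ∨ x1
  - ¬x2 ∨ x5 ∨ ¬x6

x0 = True, x1 = True, x2 = True, x3 = True, x4 = True, x5 = False, x6 = False

Set x0 = True.
  then (¬x0 ∨ ¬x6) forces x6 = False.
  then (¬x0 ∨ x1) forces x1 = True.
Set x2 = True.
  then (¬x2 ∨ ¬x5) forces x5 = False.
  then (¬x0 ∨ x3 ∨ x5) forces x3 = True.
  then (¬x3 ∨ x4 ∨ x6) forces x4 = True.
All clauses satisfied.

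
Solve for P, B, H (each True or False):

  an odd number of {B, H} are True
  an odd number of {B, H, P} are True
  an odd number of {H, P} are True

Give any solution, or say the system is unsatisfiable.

P = False; B = False; H = True

{B, H}: 1 true → odd ✓
{B, H, P}: 1 true → odd ✓
{H, P}: 1 true → odd ✓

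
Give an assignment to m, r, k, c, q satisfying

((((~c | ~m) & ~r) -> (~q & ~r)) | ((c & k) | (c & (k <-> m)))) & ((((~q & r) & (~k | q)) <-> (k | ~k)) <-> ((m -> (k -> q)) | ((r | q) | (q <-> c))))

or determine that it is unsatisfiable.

m = True, r = False, k = True, c = True, q = False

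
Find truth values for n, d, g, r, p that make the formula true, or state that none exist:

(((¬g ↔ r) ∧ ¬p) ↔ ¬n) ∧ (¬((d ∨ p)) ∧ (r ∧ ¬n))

n = False, d = False, g = False, r = True, p = False

  ((¬g ↔ r) ∧ ¬p) ↔ ¬n = True
    (¬g ↔ r) ∧ ¬p = True
      ¬g ↔ r = True
        ¬g = True
      ¬p = True
    ¬n = True
  ¬((d ∨ p)) ∧ (r ∧ ¬n) = True
    ¬((d ∨ p)) = True
      d ∨ p = False
    r ∧ ¬n = True
      ¬n = True
Both conjuncts True, so the formula holds.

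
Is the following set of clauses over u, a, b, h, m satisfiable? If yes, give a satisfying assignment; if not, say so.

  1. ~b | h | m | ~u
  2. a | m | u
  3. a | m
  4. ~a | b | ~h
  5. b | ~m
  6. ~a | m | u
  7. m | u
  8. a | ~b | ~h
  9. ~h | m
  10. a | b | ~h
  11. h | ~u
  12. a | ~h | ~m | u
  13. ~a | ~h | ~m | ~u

u = False; a = True; b = True; h = True; m = True

Try u = True:
  (h | ~u) forces h = True.
  (~h | m) forces m = True.
  (b | ~m) forces b = True.
  (a | ~b | ~h) forces a = True.
  clause (~a | ~h | ~m | ~u) is falsified — backtrack.
So u = False.
  then (m | u) forces m = True.
  then (b | ~m) forces b = True.
Set a = True.
Set h = True.
All clauses satisfied.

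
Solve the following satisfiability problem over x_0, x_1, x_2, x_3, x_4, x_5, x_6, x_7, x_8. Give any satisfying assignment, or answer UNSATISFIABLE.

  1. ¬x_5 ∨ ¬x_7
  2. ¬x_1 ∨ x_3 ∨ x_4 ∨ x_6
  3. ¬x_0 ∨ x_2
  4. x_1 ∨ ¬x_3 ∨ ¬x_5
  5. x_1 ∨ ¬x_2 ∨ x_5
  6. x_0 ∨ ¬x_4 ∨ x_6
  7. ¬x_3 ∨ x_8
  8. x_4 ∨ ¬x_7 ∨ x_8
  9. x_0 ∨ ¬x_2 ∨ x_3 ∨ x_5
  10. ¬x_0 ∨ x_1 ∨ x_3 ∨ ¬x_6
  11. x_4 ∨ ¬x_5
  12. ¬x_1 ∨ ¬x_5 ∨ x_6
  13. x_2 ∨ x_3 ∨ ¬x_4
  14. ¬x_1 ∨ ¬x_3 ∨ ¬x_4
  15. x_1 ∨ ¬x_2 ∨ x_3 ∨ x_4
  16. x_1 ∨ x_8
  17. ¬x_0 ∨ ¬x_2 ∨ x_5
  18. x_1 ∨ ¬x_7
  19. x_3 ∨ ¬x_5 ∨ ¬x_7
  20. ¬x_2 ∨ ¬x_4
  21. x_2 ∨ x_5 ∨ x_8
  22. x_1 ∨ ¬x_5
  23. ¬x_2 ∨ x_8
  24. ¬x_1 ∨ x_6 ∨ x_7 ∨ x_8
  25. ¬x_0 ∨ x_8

x_0 = False, x_1 = True, x_2 = False, x_3 = True, x_4 = False, x_5 = False, x_6 = True, x_7 = True, x_8 = True

Set x_0 = False.
Set x_1 = True.
Set x_2 = False.
Set x_3 = True.
  then (¬x_3 ∨ x_8) forces x_8 = True.
  then (¬x_1 ∨ ¬x_3 ∨ ¬x_4) forces x_4 = False.
  then (x_4 ∨ ¬x_5) forces x_5 = False.
Set x_6 = True.
Set x_7 = True.
All clauses satisfied.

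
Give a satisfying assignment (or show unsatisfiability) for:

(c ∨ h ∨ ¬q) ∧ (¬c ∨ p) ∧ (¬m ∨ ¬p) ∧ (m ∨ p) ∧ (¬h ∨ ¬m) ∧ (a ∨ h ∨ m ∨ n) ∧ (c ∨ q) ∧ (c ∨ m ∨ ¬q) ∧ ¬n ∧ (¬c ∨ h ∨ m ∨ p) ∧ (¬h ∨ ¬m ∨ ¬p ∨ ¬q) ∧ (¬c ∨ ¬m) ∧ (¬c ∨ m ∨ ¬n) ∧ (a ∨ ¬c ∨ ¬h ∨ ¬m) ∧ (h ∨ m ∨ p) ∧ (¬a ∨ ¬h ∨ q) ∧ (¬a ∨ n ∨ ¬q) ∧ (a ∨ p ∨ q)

m: False; n: False; p: True; a: False; q: True; h: True; c: True

Unit clause (¬n) forces n = False.
Try m = True:
  (¬m ∨ ¬p) forces p = False.
  (¬c ∨ p) forces c = False.
  (¬h ∨ ¬m) forces h = False.
  (c ∨ h ∨ ¬q) forces q = False.
  clause (c ∨ q) is falsified — backtrack.
So m = False.
  then (m ∨ p) forces p = True.
Set a = False.
  then (a ∨ h ∨ m ∨ n) forces h = True.
Set q = True.
  then (c ∨ m ∨ ¬q) forces c = True.
All clauses satisfied.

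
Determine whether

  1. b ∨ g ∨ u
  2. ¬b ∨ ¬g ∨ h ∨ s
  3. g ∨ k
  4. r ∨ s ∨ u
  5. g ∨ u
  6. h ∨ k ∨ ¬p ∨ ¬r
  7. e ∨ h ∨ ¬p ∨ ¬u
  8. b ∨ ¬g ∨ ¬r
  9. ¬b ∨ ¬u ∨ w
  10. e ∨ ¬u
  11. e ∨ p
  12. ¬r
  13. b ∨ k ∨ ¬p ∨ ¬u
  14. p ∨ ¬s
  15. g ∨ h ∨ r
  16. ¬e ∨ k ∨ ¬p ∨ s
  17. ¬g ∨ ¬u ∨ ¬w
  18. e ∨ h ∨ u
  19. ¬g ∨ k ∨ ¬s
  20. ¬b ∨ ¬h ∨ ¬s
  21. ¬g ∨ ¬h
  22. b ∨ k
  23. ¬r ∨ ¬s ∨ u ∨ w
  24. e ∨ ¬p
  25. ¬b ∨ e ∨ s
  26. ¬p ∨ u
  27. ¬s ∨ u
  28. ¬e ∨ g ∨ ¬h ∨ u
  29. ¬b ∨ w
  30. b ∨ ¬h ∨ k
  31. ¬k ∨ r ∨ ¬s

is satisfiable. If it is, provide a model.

r=F, b=F, h=T, p=F, s=F, k=T, u=T, g=F, e=T, w=F

Unit clause (¬r) forces r = False.
Set b = False.
  then (b ∨ k) forces k = True.
  then (¬k ∨ r ∨ ¬s) forces s = False.
  then (r ∨ s ∨ u) forces u = True.
  then (e ∨ ¬u) forces e = True.
Set h = True.
  then (¬g ∨ ¬h) forces g = False.
Set p = False.
Set w = False.
All clauses satisfied.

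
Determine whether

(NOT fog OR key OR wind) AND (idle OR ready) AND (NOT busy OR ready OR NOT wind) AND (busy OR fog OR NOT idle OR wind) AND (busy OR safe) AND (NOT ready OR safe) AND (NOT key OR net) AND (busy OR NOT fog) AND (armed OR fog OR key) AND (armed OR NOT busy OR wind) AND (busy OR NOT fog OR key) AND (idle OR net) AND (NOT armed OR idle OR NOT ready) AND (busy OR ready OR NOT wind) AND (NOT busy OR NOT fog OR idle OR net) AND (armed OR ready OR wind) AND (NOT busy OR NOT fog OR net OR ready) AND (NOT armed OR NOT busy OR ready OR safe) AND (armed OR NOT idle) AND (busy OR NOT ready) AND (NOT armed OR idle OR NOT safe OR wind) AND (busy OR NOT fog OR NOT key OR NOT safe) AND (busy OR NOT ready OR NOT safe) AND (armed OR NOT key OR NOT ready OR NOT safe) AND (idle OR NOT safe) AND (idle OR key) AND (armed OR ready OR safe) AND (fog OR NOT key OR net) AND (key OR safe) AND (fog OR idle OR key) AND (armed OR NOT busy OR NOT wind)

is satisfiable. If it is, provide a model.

Set ready = False.
  then (idle OR ready) forces idle = True.
  then (armed OR NOT idle) forces armed = True.
Set busy = True.
  then (NOT busy OR ready OR NOT wind) forces wind = False.
  then (NOT armed OR NOT busy OR ready OR safe) forces safe = True.
Set net = True.
Set key = False.
  then (NOT fog OR key OR wind) forces fog = False.
All clauses satisfied.

ready=F; idle=T; busy=T; wind=F; net=T; armed=T; key=F; fog=F; safe=T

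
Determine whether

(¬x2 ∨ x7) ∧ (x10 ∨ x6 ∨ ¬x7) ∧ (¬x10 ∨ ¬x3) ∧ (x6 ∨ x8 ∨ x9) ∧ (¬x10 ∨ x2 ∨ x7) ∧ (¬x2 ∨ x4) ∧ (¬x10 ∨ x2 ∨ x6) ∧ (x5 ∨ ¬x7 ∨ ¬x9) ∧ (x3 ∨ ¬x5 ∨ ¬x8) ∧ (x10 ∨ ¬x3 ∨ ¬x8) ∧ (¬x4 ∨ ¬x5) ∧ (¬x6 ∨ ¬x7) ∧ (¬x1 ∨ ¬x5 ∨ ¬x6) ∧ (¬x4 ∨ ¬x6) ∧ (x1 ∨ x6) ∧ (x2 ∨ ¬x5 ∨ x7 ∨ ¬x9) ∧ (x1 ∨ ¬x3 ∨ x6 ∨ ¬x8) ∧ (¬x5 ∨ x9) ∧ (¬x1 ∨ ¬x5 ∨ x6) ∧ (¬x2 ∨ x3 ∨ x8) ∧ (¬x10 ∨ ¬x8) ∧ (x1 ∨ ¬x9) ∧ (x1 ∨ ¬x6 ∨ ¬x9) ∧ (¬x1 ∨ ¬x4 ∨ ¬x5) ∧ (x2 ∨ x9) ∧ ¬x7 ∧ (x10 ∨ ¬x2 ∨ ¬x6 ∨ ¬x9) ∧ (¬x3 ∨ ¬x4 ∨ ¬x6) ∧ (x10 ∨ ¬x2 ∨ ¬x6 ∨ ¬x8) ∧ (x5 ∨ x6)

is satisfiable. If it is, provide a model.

Unit clause (¬x7) forces x7 = False.
In (¬x2 ∨ x7) only ¬x2 is left, so x2 = False.
In (¬x10 ∨ x2 ∨ x7) only ¬x10 is left, so x10 = False.
In (x2 ∨ x9) only x9 is left, so x9 = True.
In (x2 ∨ ¬x5 ∨ x7 ∨ ¬x9) only ¬x5 is left, so x5 = False.
In (x1 ∨ ¬x9) only x1 is left, so x1 = True.
In (x5 ∨ x6) only x6 is left, so x6 = True.
In (¬x4 ∨ ¬x6) only ¬x4 is left, so x4 = False.
Set x3 = False.
Set x8 = True.
All clauses satisfied.

x1: True; x2: False; x3: False; x4: False; x5: False; x6: True; x7: False; x8: True; x9: True; x10: False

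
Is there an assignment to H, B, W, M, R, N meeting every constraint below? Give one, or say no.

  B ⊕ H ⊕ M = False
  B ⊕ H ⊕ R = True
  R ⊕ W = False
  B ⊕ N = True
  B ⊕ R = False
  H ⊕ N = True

H=T; B=T; W=T; M=F; R=T; N=F

B ⊕ H ⊕ M = T ⊕ T ⊕ F = False ✓
B ⊕ H ⊕ R = T ⊕ T ⊕ T = True ✓
R ⊕ W = T ⊕ T = False ✓
B ⊕ N = T ⊕ F = True ✓
B ⊕ R = T ⊕ T = False ✓
H ⊕ N = T ⊕ F = True ✓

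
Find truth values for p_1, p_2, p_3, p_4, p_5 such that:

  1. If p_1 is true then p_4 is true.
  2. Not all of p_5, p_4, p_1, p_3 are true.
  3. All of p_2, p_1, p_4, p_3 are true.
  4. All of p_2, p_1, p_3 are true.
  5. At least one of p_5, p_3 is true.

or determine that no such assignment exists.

p_1 = True, p_2 = True, p_3 = True, p_4 = True, p_5 = False

  (1) p_1=T ⇒ p_4: T ✓
  (2) {p_5, p_4, p_1, p_3}: 3/4 true — not all ✓
  (3) {p_2, p_1, p_4, p_3}: all 4 true ✓
  (4) {p_2, p_1, p_3}: all 3 true ✓
  (5) {p_5, p_3}: 1 true — at least one ✓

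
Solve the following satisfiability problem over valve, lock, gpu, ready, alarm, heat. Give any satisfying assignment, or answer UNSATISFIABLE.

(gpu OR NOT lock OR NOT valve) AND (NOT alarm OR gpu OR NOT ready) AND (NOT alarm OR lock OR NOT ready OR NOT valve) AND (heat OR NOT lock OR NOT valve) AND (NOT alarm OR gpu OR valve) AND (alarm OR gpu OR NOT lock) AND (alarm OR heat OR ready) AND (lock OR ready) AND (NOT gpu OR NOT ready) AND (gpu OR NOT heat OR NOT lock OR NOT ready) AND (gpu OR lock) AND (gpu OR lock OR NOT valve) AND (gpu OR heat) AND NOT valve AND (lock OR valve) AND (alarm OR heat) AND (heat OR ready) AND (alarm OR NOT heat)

Unit clause (NOT valve) forces valve = False.
In (lock OR valve) only lock is left, so lock = True.
Try gpu = False:
  (NOT alarm OR gpu OR valve) forces alarm = False.
  clause (alarm OR gpu OR NOT lock) is falsified — backtrack.
So gpu = True.
  then (NOT gpu OR NOT ready) forces ready = False.
  then (heat OR ready) forces heat = True.
  then (alarm OR NOT heat) forces alarm = True.
All clauses satisfied.

valve = False, lock = True, gpu = True, ready = False, alarm = True, heat = True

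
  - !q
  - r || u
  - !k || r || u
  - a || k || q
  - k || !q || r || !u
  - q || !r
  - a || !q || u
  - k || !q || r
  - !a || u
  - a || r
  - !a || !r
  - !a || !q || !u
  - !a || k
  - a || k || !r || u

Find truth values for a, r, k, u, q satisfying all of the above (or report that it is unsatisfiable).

Unit clause (!q) forces q = False.
In (q || !r) only !r is left, so r = False.
In (a || r) only a is left, so a = True.
In (!a || k) only k is left, so k = True.
In (r || u) only u is left, so u = True.
All clauses satisfied.

a = True, r = False, k = True, u = True, q = False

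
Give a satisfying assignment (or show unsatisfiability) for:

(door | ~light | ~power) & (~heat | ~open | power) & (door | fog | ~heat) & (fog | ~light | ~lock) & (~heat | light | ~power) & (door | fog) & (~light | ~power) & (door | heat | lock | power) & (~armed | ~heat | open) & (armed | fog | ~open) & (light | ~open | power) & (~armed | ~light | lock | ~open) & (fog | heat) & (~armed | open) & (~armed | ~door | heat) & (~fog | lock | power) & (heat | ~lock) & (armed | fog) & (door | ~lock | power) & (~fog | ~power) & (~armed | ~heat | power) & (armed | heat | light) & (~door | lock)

lock: True; light: False; fog: True; heat: True; armed: False; door: True; open: False; power: False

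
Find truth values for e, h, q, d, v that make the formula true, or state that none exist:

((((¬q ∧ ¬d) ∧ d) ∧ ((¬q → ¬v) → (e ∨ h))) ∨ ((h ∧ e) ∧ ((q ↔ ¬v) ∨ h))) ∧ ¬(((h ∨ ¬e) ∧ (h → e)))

UNSATISFIABLE

Case h = True: the formula simplifies to (((¬q ∧ ¬d) ∧ d) ∨ e) ∧ ¬e.
  e = True: the conjunct ¬e is False.
  e = False: simplifies to (¬q ∧ ¬d) ∧ d.
    d = True: the conjunct ¬d is False.
    d = False: the conjunct d is False.
Case h = False: the formula simplifies to (((¬q ∧ ¬d) ∧ d) ∧ ((¬q → ¬v) → e)) ∧ ¬(¬e).
  d = True: the conjunct ¬d is False.
  d = False: the conjunct d is False.
Both cases fail — unsatisfiable.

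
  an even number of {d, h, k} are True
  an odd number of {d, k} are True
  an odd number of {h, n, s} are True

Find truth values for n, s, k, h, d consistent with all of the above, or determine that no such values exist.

n: False; s: False; k: True; h: True; d: False

{d, h, k}: 2 true → even ✓
{d, k}: 1 true → odd ✓
{h, n, s}: 1 true → odd ✓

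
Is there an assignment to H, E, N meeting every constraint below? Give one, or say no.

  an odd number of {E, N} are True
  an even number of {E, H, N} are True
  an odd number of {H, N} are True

H = True, E = True, N = False

{E, N}: 1 true → odd ✓
{E, H, N}: 2 true → even ✓
{H, N}: 1 true → odd ✓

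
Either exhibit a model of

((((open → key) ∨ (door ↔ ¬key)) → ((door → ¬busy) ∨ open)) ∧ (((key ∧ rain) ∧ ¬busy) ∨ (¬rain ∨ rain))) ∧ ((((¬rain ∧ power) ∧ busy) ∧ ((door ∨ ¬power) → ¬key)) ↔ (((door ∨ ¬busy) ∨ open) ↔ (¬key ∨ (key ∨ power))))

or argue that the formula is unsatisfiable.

door=F; key=T; power=T; open=T; rain=F; busy=T

  (((open → key) ∨ (door ↔ ¬key)) → ((door → ¬busy) ∨ open)) ∧ (((key ∧ rain) ∧ ¬busy) ∨ (¬rain ∨ rain)) = True
    ((open → key) ∨ (door ↔ ¬key)) → ((door → ¬busy) ∨ open) = True
      (open → key) ∨ (door ↔ ¬key) = True
        open → key = True
        door ↔ ¬key = True
          ¬key = False
      (door → ¬busy) ∨ open = True
        door → ¬busy = True
          ¬busy = False
    ((key ∧ rain) ∧ ¬busy) ∨ (¬rain ∨ rain) = True
      (key ∧ rain) ∧ ¬busy = False
        key ∧ rain = False
        ¬busy = False
      ¬rain ∨ rain = True
        ¬rain = True
  (((¬rain ∧ power) ∧ busy) ∧ ((door ∨ ¬power) → ¬key)) ↔ (((door ∨ ¬busy) ∨ open) ↔ (¬key ∨ (key ∨ power))) = True
    ((¬rain ∧ power) ∧ busy) ∧ ((door ∨ ¬power) → ¬key) = True
      (¬rain ∧ power) ∧ busy = True
        ¬rain ∧ power = True
          ¬rain = True
      (door ∨ ¬power) → ¬key = True
        door ∨ ¬power = False
          ¬power = False
        ¬key = False
    ((door ∨ ¬busy) ∨ open) ↔ (¬key ∨ (key ∨ power)) = True
      (door ∨ ¬busy) ∨ open = True
        door ∨ ¬busy = False
          ¬busy = False
      ¬key ∨ (key ∨ power) = True
        ¬key = False
        key ∨ power = True
Both conjuncts True, so the formula holds.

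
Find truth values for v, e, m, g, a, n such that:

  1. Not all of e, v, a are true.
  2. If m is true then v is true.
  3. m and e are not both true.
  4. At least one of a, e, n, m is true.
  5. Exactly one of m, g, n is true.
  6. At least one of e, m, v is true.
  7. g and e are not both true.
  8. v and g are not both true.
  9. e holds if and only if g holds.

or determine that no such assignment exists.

v = True, e = False, m = True, g = False, a = True, n = False

  (1) {e, v, a}: 2/3 true — not all ✓
  (2) m=T ⇒ v: T ✓
  (3) m=T, e=F — not both ✓
  (4) {a, e, n, m}: 2 true — at least one ✓
  (5) {m, g, n}: 1 true — exactly one ✓
  (6) {e, m, v}: 2 true — at least one ✓
  (7) g=F, e=F — not both ✓
  (8) v=T, g=F — not both ✓
  (9) e=F, g=F — same ✓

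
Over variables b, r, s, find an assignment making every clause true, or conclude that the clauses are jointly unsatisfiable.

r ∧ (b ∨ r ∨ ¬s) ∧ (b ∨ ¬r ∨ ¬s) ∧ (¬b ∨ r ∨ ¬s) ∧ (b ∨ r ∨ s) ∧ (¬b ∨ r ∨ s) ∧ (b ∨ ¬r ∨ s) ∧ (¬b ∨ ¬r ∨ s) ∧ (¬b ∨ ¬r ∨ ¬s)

Case b = True:
  (r) forces r = True.
  (¬b ∨ ¬r ∨ s) forces s = True.
  Clause (¬b ∨ ¬r ∨ ¬s) is falsified — contradiction.
Case b = False:
  (r) forces r = True.
  (b ∨ ¬r ∨ ¬s) forces s = False.
  Clause (b ∨ ¬r ∨ s) is falsified — contradiction.
Both cases fail, so the formula is unsatisfiable.

UNSATISFIABLE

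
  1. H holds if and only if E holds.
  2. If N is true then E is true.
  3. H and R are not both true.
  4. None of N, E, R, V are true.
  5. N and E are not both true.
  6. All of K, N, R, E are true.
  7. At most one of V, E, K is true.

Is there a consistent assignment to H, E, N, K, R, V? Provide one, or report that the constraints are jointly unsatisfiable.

Case E = True:
  Constraint (4) is violated (E=T) — contradiction.
Case E = False:
  Constraint (6) is violated (E=F) — contradiction.
Both cases fail — unsatisfiable.

UNSATISFIABLE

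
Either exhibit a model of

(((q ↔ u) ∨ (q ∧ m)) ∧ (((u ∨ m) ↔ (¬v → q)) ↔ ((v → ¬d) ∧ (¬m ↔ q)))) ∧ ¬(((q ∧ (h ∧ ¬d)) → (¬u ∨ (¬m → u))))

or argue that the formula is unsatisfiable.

The conjunct ¬(((q ∧ (h ∧ ¬d)) → (¬u ∨ (¬m → u)))) is unsatisfiable on its own:
  u = True: this becomes ¬(((q ∧ (h ∧ ¬d)) → True)) = False.
  u = False: this becomes ¬(((q ∧ (h ∧ ¬d)) → True)) = False.
So the whole conjunction is unsatisfiable.

No satisfying assignment exists.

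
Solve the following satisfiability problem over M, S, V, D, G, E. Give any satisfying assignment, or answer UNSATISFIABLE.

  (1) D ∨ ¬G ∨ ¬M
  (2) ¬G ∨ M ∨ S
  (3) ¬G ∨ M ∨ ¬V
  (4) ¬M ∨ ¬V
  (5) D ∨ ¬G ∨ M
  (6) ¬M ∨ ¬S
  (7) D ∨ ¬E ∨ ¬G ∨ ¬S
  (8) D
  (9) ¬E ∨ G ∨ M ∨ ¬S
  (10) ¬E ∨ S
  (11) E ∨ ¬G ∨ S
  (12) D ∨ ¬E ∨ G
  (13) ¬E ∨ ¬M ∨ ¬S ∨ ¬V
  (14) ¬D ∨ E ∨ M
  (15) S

Unit clause (D) forces D = True.
Unit clause (S) forces S = True.
In (¬M ∨ ¬S) only ¬M is left, so M = False.
In (¬D ∨ E ∨ M) only E is left, so E = True.
In (¬E ∨ G ∨ M ∨ ¬S) only G is left, so G = True.
In (¬G ∨ M ∨ ¬V) only ¬V is left, so V = False.
All clauses satisfied.

M: False, S: True, V: False, D: True, G: True, E: True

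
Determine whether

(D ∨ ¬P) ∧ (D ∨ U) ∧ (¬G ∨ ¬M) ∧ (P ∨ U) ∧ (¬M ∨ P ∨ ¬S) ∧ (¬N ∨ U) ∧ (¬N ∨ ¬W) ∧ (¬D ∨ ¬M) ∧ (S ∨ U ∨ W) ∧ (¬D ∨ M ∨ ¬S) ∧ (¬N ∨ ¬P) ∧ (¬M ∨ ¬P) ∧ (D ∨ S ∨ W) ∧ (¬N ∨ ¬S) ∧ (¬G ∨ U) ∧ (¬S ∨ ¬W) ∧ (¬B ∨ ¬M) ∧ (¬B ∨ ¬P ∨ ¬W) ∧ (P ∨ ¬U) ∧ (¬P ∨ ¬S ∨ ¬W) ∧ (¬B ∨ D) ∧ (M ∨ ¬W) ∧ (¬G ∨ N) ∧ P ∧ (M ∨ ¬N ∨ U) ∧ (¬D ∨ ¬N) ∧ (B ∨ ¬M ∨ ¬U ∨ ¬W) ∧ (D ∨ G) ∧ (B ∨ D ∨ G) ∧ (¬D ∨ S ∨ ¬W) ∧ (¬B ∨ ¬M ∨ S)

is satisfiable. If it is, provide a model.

Unit clause (P) forces P = True.
In (D ∨ ¬P) only D is left, so D = True.
In (¬D ∨ ¬M) only ¬M is left, so M = False.
In (¬D ∨ M ∨ ¬S) only ¬S is left, so S = False.
In (¬N ∨ ¬P) only ¬N is left, so N = False.
In (M ∨ ¬W) only ¬W is left, so W = False.
In (¬G ∨ N) only ¬G is left, so G = False.
In (S ∨ U ∨ W) only U is left, so U = True.
Set B = True.
All clauses satisfied.

B=T; N=F; P=T; W=F; D=T; S=F; M=F; G=F; U=T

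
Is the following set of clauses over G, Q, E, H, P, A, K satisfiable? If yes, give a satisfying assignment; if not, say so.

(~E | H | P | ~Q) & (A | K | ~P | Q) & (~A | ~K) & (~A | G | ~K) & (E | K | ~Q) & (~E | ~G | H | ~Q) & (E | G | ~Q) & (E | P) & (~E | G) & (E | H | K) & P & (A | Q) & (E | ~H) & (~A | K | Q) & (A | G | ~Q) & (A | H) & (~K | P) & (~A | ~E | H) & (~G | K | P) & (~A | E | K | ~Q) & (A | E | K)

Unit clause (P) forces P = True.
Set G = True.
Try Q = False:
  (A | Q) forces A = True.
  (~A | ~K) forces K = False.
  clause (~A | K | Q) is falsified — backtrack.
So Q = True.
Try E = False:
  (E | K | ~Q) forces K = True.
  (~A | ~K) forces A = False.
  (E | ~H) forces H = False.
  clause (A | H) is falsified — backtrack.
So E = True.
  then (~E | ~G | H | ~Q) forces H = True.
Set A = False.
Set K = True.
All clauses satisfied.

G: True; Q: True; E: True; H: True; P: True; A: False; K: True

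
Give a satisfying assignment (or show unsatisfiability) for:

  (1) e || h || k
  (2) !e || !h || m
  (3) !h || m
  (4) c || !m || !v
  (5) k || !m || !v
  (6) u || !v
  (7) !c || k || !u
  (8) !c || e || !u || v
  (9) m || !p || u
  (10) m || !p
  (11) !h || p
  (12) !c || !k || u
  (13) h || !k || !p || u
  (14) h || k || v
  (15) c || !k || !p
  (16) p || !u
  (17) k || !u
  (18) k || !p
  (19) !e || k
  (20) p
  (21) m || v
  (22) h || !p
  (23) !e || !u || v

Unit clause (p) forces p = True.
In (h || !p) only h is left, so h = True.
In (!h || m) only m is left, so m = True.
In (k || !p) only k is left, so k = True.
In (c || !k || !p) only c is left, so c = True.
In (!c || !k || u) only u is left, so u = True.
Set v = True.
Set e = False.
All clauses satisfied.

u = True; v = True; k = True; e = False; h = True; p = True; c = True; m = True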